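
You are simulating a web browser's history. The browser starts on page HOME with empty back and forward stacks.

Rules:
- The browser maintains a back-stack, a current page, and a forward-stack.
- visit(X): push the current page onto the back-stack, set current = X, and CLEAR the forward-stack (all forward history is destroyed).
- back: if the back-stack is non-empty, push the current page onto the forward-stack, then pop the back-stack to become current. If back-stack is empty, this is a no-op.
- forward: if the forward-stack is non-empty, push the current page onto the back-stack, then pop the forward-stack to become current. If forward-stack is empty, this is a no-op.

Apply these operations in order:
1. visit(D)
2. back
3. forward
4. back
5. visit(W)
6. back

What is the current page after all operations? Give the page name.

Answer: HOME

Derivation:
After 1 (visit(D)): cur=D back=1 fwd=0
After 2 (back): cur=HOME back=0 fwd=1
After 3 (forward): cur=D back=1 fwd=0
After 4 (back): cur=HOME back=0 fwd=1
After 5 (visit(W)): cur=W back=1 fwd=0
After 6 (back): cur=HOME back=0 fwd=1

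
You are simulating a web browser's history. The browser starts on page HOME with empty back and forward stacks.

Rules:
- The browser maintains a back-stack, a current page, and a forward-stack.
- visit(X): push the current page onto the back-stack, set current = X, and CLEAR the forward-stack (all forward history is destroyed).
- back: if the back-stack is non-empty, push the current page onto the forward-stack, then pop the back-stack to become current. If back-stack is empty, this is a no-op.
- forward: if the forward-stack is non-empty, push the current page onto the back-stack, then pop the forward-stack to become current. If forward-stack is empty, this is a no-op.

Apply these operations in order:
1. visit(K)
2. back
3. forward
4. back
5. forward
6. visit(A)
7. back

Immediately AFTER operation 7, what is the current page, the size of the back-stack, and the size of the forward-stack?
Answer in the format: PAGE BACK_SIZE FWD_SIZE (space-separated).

After 1 (visit(K)): cur=K back=1 fwd=0
After 2 (back): cur=HOME back=0 fwd=1
After 3 (forward): cur=K back=1 fwd=0
After 4 (back): cur=HOME back=0 fwd=1
After 5 (forward): cur=K back=1 fwd=0
After 6 (visit(A)): cur=A back=2 fwd=0
After 7 (back): cur=K back=1 fwd=1

K 1 1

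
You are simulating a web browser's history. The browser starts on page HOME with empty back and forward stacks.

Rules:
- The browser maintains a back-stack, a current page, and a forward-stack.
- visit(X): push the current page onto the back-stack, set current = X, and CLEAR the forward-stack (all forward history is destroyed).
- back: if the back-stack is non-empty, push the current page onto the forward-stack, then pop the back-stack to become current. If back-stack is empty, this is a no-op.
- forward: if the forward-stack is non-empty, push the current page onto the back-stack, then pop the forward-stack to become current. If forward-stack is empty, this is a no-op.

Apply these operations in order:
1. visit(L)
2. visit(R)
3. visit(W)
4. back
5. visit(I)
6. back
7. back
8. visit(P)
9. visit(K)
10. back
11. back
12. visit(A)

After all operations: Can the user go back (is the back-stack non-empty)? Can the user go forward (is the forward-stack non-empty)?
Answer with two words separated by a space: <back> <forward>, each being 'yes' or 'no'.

After 1 (visit(L)): cur=L back=1 fwd=0
After 2 (visit(R)): cur=R back=2 fwd=0
After 3 (visit(W)): cur=W back=3 fwd=0
After 4 (back): cur=R back=2 fwd=1
After 5 (visit(I)): cur=I back=3 fwd=0
After 6 (back): cur=R back=2 fwd=1
After 7 (back): cur=L back=1 fwd=2
After 8 (visit(P)): cur=P back=2 fwd=0
After 9 (visit(K)): cur=K back=3 fwd=0
After 10 (back): cur=P back=2 fwd=1
After 11 (back): cur=L back=1 fwd=2
After 12 (visit(A)): cur=A back=2 fwd=0

Answer: yes no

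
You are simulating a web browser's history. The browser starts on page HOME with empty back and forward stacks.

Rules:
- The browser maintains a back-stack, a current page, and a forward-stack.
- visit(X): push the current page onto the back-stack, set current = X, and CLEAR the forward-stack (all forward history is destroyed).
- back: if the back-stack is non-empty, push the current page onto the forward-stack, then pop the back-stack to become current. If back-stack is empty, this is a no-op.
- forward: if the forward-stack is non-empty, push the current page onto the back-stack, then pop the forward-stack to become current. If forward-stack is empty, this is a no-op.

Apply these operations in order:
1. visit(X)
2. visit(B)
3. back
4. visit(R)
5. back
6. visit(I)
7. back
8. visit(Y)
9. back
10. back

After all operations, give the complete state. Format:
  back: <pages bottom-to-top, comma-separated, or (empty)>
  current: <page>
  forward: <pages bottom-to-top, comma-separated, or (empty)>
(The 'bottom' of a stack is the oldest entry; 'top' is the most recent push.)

Answer: back: (empty)
current: HOME
forward: Y,X

Derivation:
After 1 (visit(X)): cur=X back=1 fwd=0
After 2 (visit(B)): cur=B back=2 fwd=0
After 3 (back): cur=X back=1 fwd=1
After 4 (visit(R)): cur=R back=2 fwd=0
After 5 (back): cur=X back=1 fwd=1
After 6 (visit(I)): cur=I back=2 fwd=0
After 7 (back): cur=X back=1 fwd=1
After 8 (visit(Y)): cur=Y back=2 fwd=0
After 9 (back): cur=X back=1 fwd=1
After 10 (back): cur=HOME back=0 fwd=2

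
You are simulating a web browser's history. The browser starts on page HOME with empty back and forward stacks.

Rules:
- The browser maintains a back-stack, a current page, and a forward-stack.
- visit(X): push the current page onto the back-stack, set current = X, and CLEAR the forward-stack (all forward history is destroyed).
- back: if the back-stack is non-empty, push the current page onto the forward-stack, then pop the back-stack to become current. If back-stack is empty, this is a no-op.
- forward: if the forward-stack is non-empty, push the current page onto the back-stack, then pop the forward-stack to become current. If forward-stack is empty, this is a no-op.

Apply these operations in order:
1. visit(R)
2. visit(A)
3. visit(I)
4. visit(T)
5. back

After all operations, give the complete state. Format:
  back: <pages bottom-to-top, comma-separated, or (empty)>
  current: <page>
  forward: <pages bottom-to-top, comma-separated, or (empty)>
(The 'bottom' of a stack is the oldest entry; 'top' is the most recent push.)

After 1 (visit(R)): cur=R back=1 fwd=0
After 2 (visit(A)): cur=A back=2 fwd=0
After 3 (visit(I)): cur=I back=3 fwd=0
After 4 (visit(T)): cur=T back=4 fwd=0
After 5 (back): cur=I back=3 fwd=1

Answer: back: HOME,R,A
current: I
forward: T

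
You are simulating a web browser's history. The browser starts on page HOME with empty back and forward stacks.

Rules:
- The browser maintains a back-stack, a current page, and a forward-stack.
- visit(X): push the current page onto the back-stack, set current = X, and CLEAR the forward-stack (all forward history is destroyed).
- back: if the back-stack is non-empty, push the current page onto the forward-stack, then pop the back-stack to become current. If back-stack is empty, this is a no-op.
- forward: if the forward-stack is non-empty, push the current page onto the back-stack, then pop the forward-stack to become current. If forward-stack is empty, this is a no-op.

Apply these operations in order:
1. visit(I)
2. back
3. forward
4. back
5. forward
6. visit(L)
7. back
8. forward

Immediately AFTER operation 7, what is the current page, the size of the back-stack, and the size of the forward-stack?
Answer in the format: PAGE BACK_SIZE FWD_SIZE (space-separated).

After 1 (visit(I)): cur=I back=1 fwd=0
After 2 (back): cur=HOME back=0 fwd=1
After 3 (forward): cur=I back=1 fwd=0
After 4 (back): cur=HOME back=0 fwd=1
After 5 (forward): cur=I back=1 fwd=0
After 6 (visit(L)): cur=L back=2 fwd=0
After 7 (back): cur=I back=1 fwd=1

I 1 1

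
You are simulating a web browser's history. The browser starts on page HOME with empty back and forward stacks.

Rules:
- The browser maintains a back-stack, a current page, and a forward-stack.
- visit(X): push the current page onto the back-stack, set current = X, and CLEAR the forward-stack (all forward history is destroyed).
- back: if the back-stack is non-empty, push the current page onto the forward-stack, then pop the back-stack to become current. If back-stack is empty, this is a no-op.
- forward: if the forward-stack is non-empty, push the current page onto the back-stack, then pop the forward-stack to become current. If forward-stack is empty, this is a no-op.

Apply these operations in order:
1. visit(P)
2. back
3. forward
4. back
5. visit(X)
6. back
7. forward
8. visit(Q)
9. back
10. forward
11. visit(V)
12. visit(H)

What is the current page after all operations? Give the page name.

Answer: H

Derivation:
After 1 (visit(P)): cur=P back=1 fwd=0
After 2 (back): cur=HOME back=0 fwd=1
After 3 (forward): cur=P back=1 fwd=0
After 4 (back): cur=HOME back=0 fwd=1
After 5 (visit(X)): cur=X back=1 fwd=0
After 6 (back): cur=HOME back=0 fwd=1
After 7 (forward): cur=X back=1 fwd=0
After 8 (visit(Q)): cur=Q back=2 fwd=0
After 9 (back): cur=X back=1 fwd=1
After 10 (forward): cur=Q back=2 fwd=0
After 11 (visit(V)): cur=V back=3 fwd=0
After 12 (visit(H)): cur=H back=4 fwd=0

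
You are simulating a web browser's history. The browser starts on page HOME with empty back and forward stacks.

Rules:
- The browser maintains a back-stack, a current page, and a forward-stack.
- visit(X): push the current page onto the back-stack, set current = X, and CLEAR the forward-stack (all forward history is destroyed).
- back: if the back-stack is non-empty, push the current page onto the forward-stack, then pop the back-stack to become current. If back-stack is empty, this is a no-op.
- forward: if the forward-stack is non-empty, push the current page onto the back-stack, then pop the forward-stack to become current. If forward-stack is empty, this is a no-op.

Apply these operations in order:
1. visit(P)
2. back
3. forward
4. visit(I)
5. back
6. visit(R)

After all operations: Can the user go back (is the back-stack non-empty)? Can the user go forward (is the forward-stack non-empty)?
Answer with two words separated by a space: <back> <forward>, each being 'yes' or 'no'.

Answer: yes no

Derivation:
After 1 (visit(P)): cur=P back=1 fwd=0
After 2 (back): cur=HOME back=0 fwd=1
After 3 (forward): cur=P back=1 fwd=0
After 4 (visit(I)): cur=I back=2 fwd=0
After 5 (back): cur=P back=1 fwd=1
After 6 (visit(R)): cur=R back=2 fwd=0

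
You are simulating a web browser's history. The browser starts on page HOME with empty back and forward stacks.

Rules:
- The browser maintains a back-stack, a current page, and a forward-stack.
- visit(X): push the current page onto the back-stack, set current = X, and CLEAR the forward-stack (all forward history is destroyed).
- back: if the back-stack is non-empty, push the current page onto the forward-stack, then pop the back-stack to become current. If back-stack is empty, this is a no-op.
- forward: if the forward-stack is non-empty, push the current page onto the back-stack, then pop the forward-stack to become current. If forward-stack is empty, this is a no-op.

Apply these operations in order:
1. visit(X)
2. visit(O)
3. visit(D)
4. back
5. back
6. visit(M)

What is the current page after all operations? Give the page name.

Answer: M

Derivation:
After 1 (visit(X)): cur=X back=1 fwd=0
After 2 (visit(O)): cur=O back=2 fwd=0
After 3 (visit(D)): cur=D back=3 fwd=0
After 4 (back): cur=O back=2 fwd=1
After 5 (back): cur=X back=1 fwd=2
After 6 (visit(M)): cur=M back=2 fwd=0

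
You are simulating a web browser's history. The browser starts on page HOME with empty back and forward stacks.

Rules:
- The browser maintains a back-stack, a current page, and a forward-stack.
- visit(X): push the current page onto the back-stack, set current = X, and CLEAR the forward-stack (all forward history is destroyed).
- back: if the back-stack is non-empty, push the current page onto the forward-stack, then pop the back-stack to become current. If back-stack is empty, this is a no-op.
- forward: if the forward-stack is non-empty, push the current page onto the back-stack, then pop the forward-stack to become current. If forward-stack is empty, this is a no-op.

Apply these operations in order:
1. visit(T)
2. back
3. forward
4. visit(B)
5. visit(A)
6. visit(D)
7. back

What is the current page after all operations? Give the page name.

After 1 (visit(T)): cur=T back=1 fwd=0
After 2 (back): cur=HOME back=0 fwd=1
After 3 (forward): cur=T back=1 fwd=0
After 4 (visit(B)): cur=B back=2 fwd=0
After 5 (visit(A)): cur=A back=3 fwd=0
After 6 (visit(D)): cur=D back=4 fwd=0
After 7 (back): cur=A back=3 fwd=1

Answer: A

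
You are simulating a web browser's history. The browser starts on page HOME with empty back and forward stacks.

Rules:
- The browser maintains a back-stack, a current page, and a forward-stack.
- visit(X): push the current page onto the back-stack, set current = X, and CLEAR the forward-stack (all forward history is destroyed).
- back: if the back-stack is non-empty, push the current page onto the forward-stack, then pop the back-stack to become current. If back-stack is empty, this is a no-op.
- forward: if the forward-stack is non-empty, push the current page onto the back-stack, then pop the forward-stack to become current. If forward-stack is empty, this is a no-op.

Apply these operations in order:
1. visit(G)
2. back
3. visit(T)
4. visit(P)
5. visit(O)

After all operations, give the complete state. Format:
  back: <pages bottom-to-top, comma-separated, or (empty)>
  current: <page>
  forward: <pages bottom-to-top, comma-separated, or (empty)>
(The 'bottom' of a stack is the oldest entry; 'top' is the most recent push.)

Answer: back: HOME,T,P
current: O
forward: (empty)

Derivation:
After 1 (visit(G)): cur=G back=1 fwd=0
After 2 (back): cur=HOME back=0 fwd=1
After 3 (visit(T)): cur=T back=1 fwd=0
After 4 (visit(P)): cur=P back=2 fwd=0
After 5 (visit(O)): cur=O back=3 fwd=0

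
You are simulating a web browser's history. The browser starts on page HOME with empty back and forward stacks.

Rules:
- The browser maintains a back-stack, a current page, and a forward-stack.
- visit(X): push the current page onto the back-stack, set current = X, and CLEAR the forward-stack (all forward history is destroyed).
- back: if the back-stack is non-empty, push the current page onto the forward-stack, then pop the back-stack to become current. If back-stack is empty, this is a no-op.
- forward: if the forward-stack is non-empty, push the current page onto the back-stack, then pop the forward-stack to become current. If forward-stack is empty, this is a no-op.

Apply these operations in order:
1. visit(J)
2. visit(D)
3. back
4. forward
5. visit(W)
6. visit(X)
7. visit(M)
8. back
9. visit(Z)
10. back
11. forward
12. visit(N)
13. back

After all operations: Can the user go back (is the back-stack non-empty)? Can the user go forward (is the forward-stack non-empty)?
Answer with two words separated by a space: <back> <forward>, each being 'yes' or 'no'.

Answer: yes yes

Derivation:
After 1 (visit(J)): cur=J back=1 fwd=0
After 2 (visit(D)): cur=D back=2 fwd=0
After 3 (back): cur=J back=1 fwd=1
After 4 (forward): cur=D back=2 fwd=0
After 5 (visit(W)): cur=W back=3 fwd=0
After 6 (visit(X)): cur=X back=4 fwd=0
After 7 (visit(M)): cur=M back=5 fwd=0
After 8 (back): cur=X back=4 fwd=1
After 9 (visit(Z)): cur=Z back=5 fwd=0
After 10 (back): cur=X back=4 fwd=1
After 11 (forward): cur=Z back=5 fwd=0
After 12 (visit(N)): cur=N back=6 fwd=0
After 13 (back): cur=Z back=5 fwd=1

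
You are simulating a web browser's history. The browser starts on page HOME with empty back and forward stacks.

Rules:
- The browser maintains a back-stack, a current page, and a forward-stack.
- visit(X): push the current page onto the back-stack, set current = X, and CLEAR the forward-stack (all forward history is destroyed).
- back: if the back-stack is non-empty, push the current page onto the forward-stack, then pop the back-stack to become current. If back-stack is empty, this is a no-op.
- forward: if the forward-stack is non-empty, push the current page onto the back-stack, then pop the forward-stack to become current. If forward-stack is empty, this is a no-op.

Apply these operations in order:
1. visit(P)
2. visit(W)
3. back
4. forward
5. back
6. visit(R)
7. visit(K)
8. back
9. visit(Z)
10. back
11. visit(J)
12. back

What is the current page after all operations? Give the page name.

After 1 (visit(P)): cur=P back=1 fwd=0
After 2 (visit(W)): cur=W back=2 fwd=0
After 3 (back): cur=P back=1 fwd=1
After 4 (forward): cur=W back=2 fwd=0
After 5 (back): cur=P back=1 fwd=1
After 6 (visit(R)): cur=R back=2 fwd=0
After 7 (visit(K)): cur=K back=3 fwd=0
After 8 (back): cur=R back=2 fwd=1
After 9 (visit(Z)): cur=Z back=3 fwd=0
After 10 (back): cur=R back=2 fwd=1
After 11 (visit(J)): cur=J back=3 fwd=0
After 12 (back): cur=R back=2 fwd=1

Answer: R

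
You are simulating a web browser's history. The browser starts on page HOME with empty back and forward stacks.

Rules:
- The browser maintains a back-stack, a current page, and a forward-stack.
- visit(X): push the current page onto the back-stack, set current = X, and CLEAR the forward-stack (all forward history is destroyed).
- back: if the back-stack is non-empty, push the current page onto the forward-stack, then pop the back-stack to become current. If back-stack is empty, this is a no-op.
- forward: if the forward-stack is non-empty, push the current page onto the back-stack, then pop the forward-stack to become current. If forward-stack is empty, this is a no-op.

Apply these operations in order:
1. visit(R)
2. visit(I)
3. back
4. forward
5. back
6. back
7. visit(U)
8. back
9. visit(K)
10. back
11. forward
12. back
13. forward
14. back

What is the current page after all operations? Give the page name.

After 1 (visit(R)): cur=R back=1 fwd=0
After 2 (visit(I)): cur=I back=2 fwd=0
After 3 (back): cur=R back=1 fwd=1
After 4 (forward): cur=I back=2 fwd=0
After 5 (back): cur=R back=1 fwd=1
After 6 (back): cur=HOME back=0 fwd=2
After 7 (visit(U)): cur=U back=1 fwd=0
After 8 (back): cur=HOME back=0 fwd=1
After 9 (visit(K)): cur=K back=1 fwd=0
After 10 (back): cur=HOME back=0 fwd=1
After 11 (forward): cur=K back=1 fwd=0
After 12 (back): cur=HOME back=0 fwd=1
After 13 (forward): cur=K back=1 fwd=0
After 14 (back): cur=HOME back=0 fwd=1

Answer: HOME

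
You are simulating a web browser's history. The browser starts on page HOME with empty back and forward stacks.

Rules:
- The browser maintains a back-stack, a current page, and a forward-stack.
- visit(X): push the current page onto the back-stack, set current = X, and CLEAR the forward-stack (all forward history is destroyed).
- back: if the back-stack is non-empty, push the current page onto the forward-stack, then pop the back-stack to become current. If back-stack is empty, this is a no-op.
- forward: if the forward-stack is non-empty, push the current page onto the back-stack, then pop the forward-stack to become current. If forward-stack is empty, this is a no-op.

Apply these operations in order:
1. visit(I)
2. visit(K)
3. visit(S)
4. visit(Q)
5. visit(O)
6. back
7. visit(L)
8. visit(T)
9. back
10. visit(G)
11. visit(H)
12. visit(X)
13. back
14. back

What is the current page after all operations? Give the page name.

After 1 (visit(I)): cur=I back=1 fwd=0
After 2 (visit(K)): cur=K back=2 fwd=0
After 3 (visit(S)): cur=S back=3 fwd=0
After 4 (visit(Q)): cur=Q back=4 fwd=0
After 5 (visit(O)): cur=O back=5 fwd=0
After 6 (back): cur=Q back=4 fwd=1
After 7 (visit(L)): cur=L back=5 fwd=0
After 8 (visit(T)): cur=T back=6 fwd=0
After 9 (back): cur=L back=5 fwd=1
After 10 (visit(G)): cur=G back=6 fwd=0
After 11 (visit(H)): cur=H back=7 fwd=0
After 12 (visit(X)): cur=X back=8 fwd=0
After 13 (back): cur=H back=7 fwd=1
After 14 (back): cur=G back=6 fwd=2

Answer: G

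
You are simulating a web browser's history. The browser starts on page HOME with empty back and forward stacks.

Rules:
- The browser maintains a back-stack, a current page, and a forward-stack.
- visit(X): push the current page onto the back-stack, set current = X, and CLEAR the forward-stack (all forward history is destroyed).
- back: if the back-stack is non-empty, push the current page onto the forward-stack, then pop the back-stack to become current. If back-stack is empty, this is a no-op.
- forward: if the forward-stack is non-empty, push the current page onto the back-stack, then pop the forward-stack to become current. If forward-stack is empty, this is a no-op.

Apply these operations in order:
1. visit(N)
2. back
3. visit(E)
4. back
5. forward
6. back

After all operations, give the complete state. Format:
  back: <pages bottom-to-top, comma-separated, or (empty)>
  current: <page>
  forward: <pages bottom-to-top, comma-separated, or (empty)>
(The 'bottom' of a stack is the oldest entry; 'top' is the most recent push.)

Answer: back: (empty)
current: HOME
forward: E

Derivation:
After 1 (visit(N)): cur=N back=1 fwd=0
After 2 (back): cur=HOME back=0 fwd=1
After 3 (visit(E)): cur=E back=1 fwd=0
After 4 (back): cur=HOME back=0 fwd=1
After 5 (forward): cur=E back=1 fwd=0
After 6 (back): cur=HOME back=0 fwd=1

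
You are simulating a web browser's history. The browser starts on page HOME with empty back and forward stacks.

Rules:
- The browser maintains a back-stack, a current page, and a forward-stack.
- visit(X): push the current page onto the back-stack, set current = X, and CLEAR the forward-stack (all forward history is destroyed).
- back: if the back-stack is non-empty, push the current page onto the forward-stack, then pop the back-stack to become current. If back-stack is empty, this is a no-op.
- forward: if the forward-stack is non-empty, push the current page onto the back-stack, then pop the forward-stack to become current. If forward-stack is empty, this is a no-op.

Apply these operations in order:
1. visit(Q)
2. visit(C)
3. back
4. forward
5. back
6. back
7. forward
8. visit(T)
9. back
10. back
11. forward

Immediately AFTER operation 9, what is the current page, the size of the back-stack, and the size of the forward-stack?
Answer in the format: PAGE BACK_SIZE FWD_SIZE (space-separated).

After 1 (visit(Q)): cur=Q back=1 fwd=0
After 2 (visit(C)): cur=C back=2 fwd=0
After 3 (back): cur=Q back=1 fwd=1
After 4 (forward): cur=C back=2 fwd=0
After 5 (back): cur=Q back=1 fwd=1
After 6 (back): cur=HOME back=0 fwd=2
After 7 (forward): cur=Q back=1 fwd=1
After 8 (visit(T)): cur=T back=2 fwd=0
After 9 (back): cur=Q back=1 fwd=1

Q 1 1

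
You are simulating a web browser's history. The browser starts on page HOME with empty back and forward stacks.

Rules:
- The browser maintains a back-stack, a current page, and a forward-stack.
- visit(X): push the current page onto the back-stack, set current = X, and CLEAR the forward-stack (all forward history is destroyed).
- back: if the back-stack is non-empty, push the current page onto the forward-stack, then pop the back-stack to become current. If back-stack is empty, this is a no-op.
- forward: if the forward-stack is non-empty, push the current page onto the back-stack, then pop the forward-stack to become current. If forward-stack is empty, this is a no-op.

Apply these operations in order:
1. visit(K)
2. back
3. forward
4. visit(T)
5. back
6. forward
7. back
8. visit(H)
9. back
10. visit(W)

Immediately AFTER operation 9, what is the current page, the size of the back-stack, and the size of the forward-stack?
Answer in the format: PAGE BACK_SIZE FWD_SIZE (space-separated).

After 1 (visit(K)): cur=K back=1 fwd=0
After 2 (back): cur=HOME back=0 fwd=1
After 3 (forward): cur=K back=1 fwd=0
After 4 (visit(T)): cur=T back=2 fwd=0
After 5 (back): cur=K back=1 fwd=1
After 6 (forward): cur=T back=2 fwd=0
After 7 (back): cur=K back=1 fwd=1
After 8 (visit(H)): cur=H back=2 fwd=0
After 9 (back): cur=K back=1 fwd=1

K 1 1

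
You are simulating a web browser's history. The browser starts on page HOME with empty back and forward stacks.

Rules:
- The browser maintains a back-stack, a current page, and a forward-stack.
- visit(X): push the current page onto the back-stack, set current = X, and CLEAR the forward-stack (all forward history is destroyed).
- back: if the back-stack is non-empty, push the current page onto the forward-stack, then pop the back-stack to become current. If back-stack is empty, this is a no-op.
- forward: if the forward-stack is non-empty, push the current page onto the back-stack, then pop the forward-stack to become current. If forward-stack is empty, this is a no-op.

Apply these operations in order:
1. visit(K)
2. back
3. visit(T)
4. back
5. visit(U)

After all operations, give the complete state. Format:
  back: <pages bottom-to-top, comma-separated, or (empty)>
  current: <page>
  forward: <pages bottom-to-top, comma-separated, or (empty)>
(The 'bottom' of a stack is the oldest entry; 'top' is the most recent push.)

Answer: back: HOME
current: U
forward: (empty)

Derivation:
After 1 (visit(K)): cur=K back=1 fwd=0
After 2 (back): cur=HOME back=0 fwd=1
After 3 (visit(T)): cur=T back=1 fwd=0
After 4 (back): cur=HOME back=0 fwd=1
After 5 (visit(U)): cur=U back=1 fwd=0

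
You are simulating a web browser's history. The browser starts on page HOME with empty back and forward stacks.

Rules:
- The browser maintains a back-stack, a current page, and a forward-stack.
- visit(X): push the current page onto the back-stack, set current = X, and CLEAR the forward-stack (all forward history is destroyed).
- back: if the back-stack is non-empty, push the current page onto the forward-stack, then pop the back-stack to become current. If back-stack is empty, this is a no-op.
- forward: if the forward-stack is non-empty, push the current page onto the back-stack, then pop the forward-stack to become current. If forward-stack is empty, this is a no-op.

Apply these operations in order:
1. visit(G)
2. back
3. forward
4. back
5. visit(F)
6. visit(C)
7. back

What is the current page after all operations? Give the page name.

Answer: F

Derivation:
After 1 (visit(G)): cur=G back=1 fwd=0
After 2 (back): cur=HOME back=0 fwd=1
After 3 (forward): cur=G back=1 fwd=0
After 4 (back): cur=HOME back=0 fwd=1
After 5 (visit(F)): cur=F back=1 fwd=0
After 6 (visit(C)): cur=C back=2 fwd=0
After 7 (back): cur=F back=1 fwd=1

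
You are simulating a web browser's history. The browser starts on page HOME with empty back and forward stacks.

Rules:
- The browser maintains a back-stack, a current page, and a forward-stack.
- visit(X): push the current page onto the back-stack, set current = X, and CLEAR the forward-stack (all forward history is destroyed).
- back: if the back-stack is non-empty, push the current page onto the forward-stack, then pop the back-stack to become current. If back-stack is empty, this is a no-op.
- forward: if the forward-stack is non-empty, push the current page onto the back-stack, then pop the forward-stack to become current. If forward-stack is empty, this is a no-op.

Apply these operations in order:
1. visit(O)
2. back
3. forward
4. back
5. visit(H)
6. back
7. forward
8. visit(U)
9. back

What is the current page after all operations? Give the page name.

Answer: H

Derivation:
After 1 (visit(O)): cur=O back=1 fwd=0
After 2 (back): cur=HOME back=0 fwd=1
After 3 (forward): cur=O back=1 fwd=0
After 4 (back): cur=HOME back=0 fwd=1
After 5 (visit(H)): cur=H back=1 fwd=0
After 6 (back): cur=HOME back=0 fwd=1
After 7 (forward): cur=H back=1 fwd=0
After 8 (visit(U)): cur=U back=2 fwd=0
After 9 (back): cur=H back=1 fwd=1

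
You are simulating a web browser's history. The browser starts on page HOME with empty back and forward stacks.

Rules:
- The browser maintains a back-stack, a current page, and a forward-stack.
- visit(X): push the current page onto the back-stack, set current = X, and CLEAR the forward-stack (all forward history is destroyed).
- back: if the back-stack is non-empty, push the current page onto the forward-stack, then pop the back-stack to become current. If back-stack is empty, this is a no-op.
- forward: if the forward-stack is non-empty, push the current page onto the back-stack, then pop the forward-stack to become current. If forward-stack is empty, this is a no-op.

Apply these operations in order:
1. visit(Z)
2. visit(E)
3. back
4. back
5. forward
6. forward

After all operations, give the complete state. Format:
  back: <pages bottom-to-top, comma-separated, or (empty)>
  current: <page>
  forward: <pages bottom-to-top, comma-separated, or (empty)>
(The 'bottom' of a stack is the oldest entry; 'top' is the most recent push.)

After 1 (visit(Z)): cur=Z back=1 fwd=0
After 2 (visit(E)): cur=E back=2 fwd=0
After 3 (back): cur=Z back=1 fwd=1
After 4 (back): cur=HOME back=0 fwd=2
After 5 (forward): cur=Z back=1 fwd=1
After 6 (forward): cur=E back=2 fwd=0

Answer: back: HOME,Z
current: E
forward: (empty)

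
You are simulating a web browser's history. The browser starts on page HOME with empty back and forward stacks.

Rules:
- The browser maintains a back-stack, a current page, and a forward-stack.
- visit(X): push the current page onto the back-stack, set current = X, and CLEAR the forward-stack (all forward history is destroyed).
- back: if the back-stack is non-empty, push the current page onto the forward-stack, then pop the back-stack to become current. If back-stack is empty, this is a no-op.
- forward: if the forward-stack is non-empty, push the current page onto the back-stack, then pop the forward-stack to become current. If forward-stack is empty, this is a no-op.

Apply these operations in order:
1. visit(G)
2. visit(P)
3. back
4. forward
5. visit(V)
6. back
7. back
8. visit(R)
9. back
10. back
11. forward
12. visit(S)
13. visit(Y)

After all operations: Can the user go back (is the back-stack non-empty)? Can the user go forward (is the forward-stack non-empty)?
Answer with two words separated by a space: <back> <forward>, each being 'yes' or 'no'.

After 1 (visit(G)): cur=G back=1 fwd=0
After 2 (visit(P)): cur=P back=2 fwd=0
After 3 (back): cur=G back=1 fwd=1
After 4 (forward): cur=P back=2 fwd=0
After 5 (visit(V)): cur=V back=3 fwd=0
After 6 (back): cur=P back=2 fwd=1
After 7 (back): cur=G back=1 fwd=2
After 8 (visit(R)): cur=R back=2 fwd=0
After 9 (back): cur=G back=1 fwd=1
After 10 (back): cur=HOME back=0 fwd=2
After 11 (forward): cur=G back=1 fwd=1
After 12 (visit(S)): cur=S back=2 fwd=0
After 13 (visit(Y)): cur=Y back=3 fwd=0

Answer: yes no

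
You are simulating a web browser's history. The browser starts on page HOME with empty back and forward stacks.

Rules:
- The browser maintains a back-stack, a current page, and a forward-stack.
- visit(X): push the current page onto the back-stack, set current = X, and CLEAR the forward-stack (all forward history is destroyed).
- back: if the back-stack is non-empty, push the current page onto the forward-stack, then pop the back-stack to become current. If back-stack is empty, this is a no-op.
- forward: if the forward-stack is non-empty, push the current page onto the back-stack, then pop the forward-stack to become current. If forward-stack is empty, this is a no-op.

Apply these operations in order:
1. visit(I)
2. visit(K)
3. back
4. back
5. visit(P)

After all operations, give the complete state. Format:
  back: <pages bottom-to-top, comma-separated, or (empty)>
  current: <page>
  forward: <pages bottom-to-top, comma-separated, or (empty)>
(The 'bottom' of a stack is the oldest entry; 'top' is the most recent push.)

Answer: back: HOME
current: P
forward: (empty)

Derivation:
After 1 (visit(I)): cur=I back=1 fwd=0
After 2 (visit(K)): cur=K back=2 fwd=0
After 3 (back): cur=I back=1 fwd=1
After 4 (back): cur=HOME back=0 fwd=2
After 5 (visit(P)): cur=P back=1 fwd=0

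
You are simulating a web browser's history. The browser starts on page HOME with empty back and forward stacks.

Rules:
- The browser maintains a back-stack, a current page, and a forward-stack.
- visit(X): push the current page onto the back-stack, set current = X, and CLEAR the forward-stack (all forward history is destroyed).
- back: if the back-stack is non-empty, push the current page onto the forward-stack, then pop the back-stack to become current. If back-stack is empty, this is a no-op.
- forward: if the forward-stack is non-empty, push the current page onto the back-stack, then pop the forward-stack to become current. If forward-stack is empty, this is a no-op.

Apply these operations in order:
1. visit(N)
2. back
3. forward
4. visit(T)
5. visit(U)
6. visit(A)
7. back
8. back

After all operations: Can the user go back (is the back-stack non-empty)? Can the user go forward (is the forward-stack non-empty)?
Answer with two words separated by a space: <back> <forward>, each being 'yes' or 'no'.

Answer: yes yes

Derivation:
After 1 (visit(N)): cur=N back=1 fwd=0
After 2 (back): cur=HOME back=0 fwd=1
After 3 (forward): cur=N back=1 fwd=0
After 4 (visit(T)): cur=T back=2 fwd=0
After 5 (visit(U)): cur=U back=3 fwd=0
After 6 (visit(A)): cur=A back=4 fwd=0
After 7 (back): cur=U back=3 fwd=1
After 8 (back): cur=T back=2 fwd=2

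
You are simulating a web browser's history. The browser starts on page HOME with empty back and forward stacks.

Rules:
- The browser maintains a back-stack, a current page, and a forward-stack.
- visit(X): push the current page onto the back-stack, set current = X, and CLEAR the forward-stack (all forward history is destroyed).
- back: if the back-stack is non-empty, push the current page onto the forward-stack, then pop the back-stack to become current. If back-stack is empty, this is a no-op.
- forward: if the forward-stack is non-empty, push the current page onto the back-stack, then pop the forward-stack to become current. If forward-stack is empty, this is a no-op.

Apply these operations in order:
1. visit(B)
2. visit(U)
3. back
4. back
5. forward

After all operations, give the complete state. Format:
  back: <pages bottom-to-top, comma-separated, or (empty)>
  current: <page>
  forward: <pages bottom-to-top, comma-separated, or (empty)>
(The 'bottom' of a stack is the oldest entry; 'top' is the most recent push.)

Answer: back: HOME
current: B
forward: U

Derivation:
After 1 (visit(B)): cur=B back=1 fwd=0
After 2 (visit(U)): cur=U back=2 fwd=0
After 3 (back): cur=B back=1 fwd=1
After 4 (back): cur=HOME back=0 fwd=2
After 5 (forward): cur=B back=1 fwd=1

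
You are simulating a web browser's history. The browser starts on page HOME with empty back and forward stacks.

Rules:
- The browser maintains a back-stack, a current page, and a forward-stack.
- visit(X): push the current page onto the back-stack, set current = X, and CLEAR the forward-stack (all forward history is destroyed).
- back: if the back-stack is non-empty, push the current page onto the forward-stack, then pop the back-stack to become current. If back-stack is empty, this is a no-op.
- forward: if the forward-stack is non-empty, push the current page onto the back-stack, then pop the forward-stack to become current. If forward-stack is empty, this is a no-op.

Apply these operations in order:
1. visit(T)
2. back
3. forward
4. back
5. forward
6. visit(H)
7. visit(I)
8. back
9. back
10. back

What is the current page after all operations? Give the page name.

After 1 (visit(T)): cur=T back=1 fwd=0
After 2 (back): cur=HOME back=0 fwd=1
After 3 (forward): cur=T back=1 fwd=0
After 4 (back): cur=HOME back=0 fwd=1
After 5 (forward): cur=T back=1 fwd=0
After 6 (visit(H)): cur=H back=2 fwd=0
After 7 (visit(I)): cur=I back=3 fwd=0
After 8 (back): cur=H back=2 fwd=1
After 9 (back): cur=T back=1 fwd=2
After 10 (back): cur=HOME back=0 fwd=3

Answer: HOME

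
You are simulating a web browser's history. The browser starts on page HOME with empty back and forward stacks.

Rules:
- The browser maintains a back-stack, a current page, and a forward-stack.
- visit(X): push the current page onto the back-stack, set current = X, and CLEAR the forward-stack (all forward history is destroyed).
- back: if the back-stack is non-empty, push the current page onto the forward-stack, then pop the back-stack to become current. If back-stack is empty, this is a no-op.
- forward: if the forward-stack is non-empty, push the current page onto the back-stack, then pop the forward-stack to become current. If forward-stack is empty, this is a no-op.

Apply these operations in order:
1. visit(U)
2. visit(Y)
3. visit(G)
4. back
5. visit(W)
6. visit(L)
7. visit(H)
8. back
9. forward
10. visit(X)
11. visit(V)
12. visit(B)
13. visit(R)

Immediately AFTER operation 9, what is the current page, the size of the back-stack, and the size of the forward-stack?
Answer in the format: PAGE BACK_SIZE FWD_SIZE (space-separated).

After 1 (visit(U)): cur=U back=1 fwd=0
After 2 (visit(Y)): cur=Y back=2 fwd=0
After 3 (visit(G)): cur=G back=3 fwd=0
After 4 (back): cur=Y back=2 fwd=1
After 5 (visit(W)): cur=W back=3 fwd=0
After 6 (visit(L)): cur=L back=4 fwd=0
After 7 (visit(H)): cur=H back=5 fwd=0
After 8 (back): cur=L back=4 fwd=1
After 9 (forward): cur=H back=5 fwd=0

H 5 0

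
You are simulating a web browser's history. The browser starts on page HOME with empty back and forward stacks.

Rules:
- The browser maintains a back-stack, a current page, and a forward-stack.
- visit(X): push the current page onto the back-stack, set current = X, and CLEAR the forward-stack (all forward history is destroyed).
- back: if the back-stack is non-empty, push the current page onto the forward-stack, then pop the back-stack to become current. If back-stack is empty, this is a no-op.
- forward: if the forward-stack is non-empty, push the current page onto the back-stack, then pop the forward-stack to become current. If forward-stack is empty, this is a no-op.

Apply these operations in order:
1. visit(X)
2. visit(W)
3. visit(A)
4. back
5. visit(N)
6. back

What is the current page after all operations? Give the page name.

Answer: W

Derivation:
After 1 (visit(X)): cur=X back=1 fwd=0
After 2 (visit(W)): cur=W back=2 fwd=0
After 3 (visit(A)): cur=A back=3 fwd=0
After 4 (back): cur=W back=2 fwd=1
After 5 (visit(N)): cur=N back=3 fwd=0
After 6 (back): cur=W back=2 fwd=1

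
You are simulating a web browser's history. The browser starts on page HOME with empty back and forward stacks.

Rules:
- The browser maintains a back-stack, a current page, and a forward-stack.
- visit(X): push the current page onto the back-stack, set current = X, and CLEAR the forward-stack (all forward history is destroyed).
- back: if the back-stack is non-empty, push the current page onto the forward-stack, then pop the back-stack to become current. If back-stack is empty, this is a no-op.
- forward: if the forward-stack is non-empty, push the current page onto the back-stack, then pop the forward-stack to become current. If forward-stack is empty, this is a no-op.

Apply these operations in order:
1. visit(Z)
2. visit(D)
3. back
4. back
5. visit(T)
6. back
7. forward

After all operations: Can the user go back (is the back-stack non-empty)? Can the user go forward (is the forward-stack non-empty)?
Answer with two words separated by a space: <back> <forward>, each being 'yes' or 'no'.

After 1 (visit(Z)): cur=Z back=1 fwd=0
After 2 (visit(D)): cur=D back=2 fwd=0
After 3 (back): cur=Z back=1 fwd=1
After 4 (back): cur=HOME back=0 fwd=2
After 5 (visit(T)): cur=T back=1 fwd=0
After 6 (back): cur=HOME back=0 fwd=1
After 7 (forward): cur=T back=1 fwd=0

Answer: yes no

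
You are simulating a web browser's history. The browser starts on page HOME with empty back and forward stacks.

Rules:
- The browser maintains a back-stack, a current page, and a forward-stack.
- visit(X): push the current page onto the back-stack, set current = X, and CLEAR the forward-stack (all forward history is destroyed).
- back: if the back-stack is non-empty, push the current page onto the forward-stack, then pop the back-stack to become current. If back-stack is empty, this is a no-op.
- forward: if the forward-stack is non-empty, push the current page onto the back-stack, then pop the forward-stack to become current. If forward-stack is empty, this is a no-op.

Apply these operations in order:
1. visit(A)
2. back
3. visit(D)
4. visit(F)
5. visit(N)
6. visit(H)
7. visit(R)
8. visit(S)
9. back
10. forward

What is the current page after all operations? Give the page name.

Answer: S

Derivation:
After 1 (visit(A)): cur=A back=1 fwd=0
After 2 (back): cur=HOME back=0 fwd=1
After 3 (visit(D)): cur=D back=1 fwd=0
After 4 (visit(F)): cur=F back=2 fwd=0
After 5 (visit(N)): cur=N back=3 fwd=0
After 6 (visit(H)): cur=H back=4 fwd=0
After 7 (visit(R)): cur=R back=5 fwd=0
After 8 (visit(S)): cur=S back=6 fwd=0
After 9 (back): cur=R back=5 fwd=1
After 10 (forward): cur=S back=6 fwd=0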